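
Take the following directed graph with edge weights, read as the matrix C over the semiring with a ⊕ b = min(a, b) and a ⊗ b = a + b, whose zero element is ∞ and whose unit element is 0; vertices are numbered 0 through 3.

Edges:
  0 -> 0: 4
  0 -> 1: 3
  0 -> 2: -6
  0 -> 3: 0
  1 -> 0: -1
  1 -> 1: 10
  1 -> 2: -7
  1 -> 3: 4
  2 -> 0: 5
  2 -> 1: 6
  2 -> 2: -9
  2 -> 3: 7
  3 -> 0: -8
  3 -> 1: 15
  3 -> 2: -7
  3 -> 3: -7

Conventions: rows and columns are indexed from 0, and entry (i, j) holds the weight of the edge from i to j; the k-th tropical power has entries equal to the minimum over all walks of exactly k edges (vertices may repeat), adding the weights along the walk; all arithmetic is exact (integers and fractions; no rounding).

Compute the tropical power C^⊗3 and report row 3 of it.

C^⊗2:
  [-8, 0, -15, -7]
  [-4, -1, -16, -3]
  [-4, -3, -18, -2]
  [-15, -5, -16, -14]
C^⊗3:
  [-15, -9, -24, -14]
  [-11, -10, -25, -10]
  [-13, -12, -27, -11]
  [-22, -12, -25, -21]
Answer: row 3 of C^⊗3 = [-22, -12, -25, -21]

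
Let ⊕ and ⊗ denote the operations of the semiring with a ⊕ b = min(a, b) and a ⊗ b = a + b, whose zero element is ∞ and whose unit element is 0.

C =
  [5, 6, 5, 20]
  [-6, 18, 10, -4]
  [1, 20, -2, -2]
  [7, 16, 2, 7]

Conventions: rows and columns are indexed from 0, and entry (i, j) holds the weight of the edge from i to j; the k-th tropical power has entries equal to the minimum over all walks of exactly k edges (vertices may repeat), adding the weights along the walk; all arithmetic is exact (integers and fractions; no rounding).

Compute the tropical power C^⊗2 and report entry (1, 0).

C^⊗2:
  [0, 11, 3, 2]
  [-1, 0, -2, 3]
  [-1, 7, -4, -4]
  [3, 13, 0, 0]
Key observation: the optimum is the walk 1->0->0, with weight (-6) + 5 = -1.
Optimal value attained by: walk 1->0->0.
Answer: (C^⊗2)[1][0] = -1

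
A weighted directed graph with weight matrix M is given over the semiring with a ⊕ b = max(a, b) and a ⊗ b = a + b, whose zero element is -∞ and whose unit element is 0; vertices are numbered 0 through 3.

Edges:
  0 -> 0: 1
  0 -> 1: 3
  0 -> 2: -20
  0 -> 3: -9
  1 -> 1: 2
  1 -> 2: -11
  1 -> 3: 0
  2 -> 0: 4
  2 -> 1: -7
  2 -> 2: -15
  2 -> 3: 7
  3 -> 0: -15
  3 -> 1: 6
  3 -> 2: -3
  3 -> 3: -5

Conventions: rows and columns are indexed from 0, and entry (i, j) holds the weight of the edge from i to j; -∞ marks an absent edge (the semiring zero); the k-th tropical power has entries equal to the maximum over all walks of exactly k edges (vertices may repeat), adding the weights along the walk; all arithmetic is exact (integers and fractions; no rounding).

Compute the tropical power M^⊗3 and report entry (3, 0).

M^⊗2:
  [2, 5, -8, 3]
  [-7, 6, -3, 2]
  [5, 13, 4, 2]
  [1, 8, -5, 6]
M^⊗3:
  [3, 9, 0, 5]
  [1, 8, -1, 6]
  [8, 15, 2, 13]
  [2, 12, 3, 8]
Key observation: the optimum is the walk 3->2->0->0, with weight (-3) + 4 + 1 = 2.
Optimal value attained by: walk 3->2->0->0.
Answer: (M^⊗3)[3][0] = 2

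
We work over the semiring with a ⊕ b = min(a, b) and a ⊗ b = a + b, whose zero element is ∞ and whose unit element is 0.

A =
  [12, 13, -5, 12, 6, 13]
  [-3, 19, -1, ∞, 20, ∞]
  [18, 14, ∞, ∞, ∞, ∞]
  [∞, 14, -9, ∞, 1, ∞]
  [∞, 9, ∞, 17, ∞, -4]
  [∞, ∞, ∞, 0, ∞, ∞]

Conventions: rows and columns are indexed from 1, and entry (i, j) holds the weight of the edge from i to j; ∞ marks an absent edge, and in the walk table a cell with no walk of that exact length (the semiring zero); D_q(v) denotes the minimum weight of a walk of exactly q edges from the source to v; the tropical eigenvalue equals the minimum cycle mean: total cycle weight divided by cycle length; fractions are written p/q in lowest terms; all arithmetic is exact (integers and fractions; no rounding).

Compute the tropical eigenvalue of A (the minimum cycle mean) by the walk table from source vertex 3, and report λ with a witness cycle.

q=0: [∞, ∞, 0, ∞, ∞, ∞]
q=1: [18, 14, ∞, ∞, ∞, ∞]
q=2: [11, 31, 13, 30, 24, 31]
q=3: [23, 24, 6, 23, 17, 20]
q=4: [21, 20, 14, 20, 24, 13]
q=5: [17, 28, 11, 13, 21, 20]
q=6: [25, 25, 4, 20, 14, 17]
Optimal cycle mean attained by: cycle 4->5->6->4, total 1 + (-4) + 0, length 3.
Answer: λ = -1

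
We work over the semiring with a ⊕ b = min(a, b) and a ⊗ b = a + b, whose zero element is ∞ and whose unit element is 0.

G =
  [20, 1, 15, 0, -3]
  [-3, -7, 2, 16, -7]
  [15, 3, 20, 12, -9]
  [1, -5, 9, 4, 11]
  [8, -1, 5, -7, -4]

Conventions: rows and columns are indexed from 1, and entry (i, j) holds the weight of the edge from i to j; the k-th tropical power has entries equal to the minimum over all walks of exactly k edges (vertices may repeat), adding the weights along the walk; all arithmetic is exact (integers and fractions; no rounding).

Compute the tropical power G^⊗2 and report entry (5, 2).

G^⊗2:
  [-2, -6, 2, -10, -7]
  [-10, -14, -5, -14, -14]
  [-1, -10, -4, -16, -13]
  [-8, -12, -3, 1, -12]
  [-6, -12, 1, -11, -8]
Key observation: the optimum is the walk 5->4->2, with weight (-7) + (-5) = -12.
Optimal value attained by: walk 5->4->2.
Answer: (G^⊗2)[5][2] = -12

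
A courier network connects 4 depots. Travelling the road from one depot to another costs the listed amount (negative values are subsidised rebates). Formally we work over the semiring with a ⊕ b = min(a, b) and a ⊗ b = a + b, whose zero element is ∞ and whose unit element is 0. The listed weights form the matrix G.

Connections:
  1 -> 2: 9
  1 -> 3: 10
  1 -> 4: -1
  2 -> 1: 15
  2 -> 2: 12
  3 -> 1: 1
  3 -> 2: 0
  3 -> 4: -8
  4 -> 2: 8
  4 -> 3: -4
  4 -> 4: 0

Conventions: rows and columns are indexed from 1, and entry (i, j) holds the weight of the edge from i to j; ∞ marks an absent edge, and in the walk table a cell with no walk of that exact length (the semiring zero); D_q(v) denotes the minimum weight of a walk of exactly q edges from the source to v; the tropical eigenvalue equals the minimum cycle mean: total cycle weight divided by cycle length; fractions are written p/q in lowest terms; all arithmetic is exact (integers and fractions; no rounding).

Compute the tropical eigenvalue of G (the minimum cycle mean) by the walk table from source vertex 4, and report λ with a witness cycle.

q=0: [∞, ∞, ∞, 0]
q=1: [∞, 8, -4, 0]
q=2: [-3, -4, -4, -12]
q=3: [-3, -4, -16, -12]
q=4: [-15, -16, -16, -24]
Optimal cycle mean attained by: cycle 3->4->3, total (-8) + (-4), length 2.
Answer: λ = -6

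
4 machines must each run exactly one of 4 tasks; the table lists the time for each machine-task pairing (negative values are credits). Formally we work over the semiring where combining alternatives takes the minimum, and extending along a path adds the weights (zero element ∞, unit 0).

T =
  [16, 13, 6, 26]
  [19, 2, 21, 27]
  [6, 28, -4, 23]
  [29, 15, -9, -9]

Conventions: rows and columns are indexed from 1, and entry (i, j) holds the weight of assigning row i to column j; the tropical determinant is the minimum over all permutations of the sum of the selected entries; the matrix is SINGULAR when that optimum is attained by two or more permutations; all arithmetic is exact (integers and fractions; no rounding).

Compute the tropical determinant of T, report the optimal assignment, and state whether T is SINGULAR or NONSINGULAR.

σ = (1, 2, 3, 4): 16 + 2 + (-4) + (-9) = 5
σ = (1, 2, 4, 3): 16 + 2 + 23 + (-9) = 32
σ = (1, 3, 2, 4): 16 + 21 + 28 + (-9) = 56
σ = (1, 3, 4, 2): 16 + 21 + 23 + 15 = 75
σ = (1, 4, 2, 3): 16 + 27 + 28 + (-9) = 62
σ = (1, 4, 3, 2): 16 + 27 + (-4) + 15 = 54
σ = (2, 1, 3, 4): 13 + 19 + (-4) + (-9) = 19
σ = (2, 1, 4, 3): 13 + 19 + 23 + (-9) = 46
σ = (2, 3, 1, 4): 13 + 21 + 6 + (-9) = 31
σ = (2, 3, 4, 1): 13 + 21 + 23 + 29 = 86
σ = (2, 4, 1, 3): 13 + 27 + 6 + (-9) = 37
σ = (2, 4, 3, 1): 13 + 27 + (-4) + 29 = 65
σ = (3, 1, 2, 4): 6 + 19 + 28 + (-9) = 44
σ = (3, 1, 4, 2): 6 + 19 + 23 + 15 = 63
σ = (3, 2, 1, 4): 6 + 2 + 6 + (-9) = 5
σ = (3, 2, 4, 1): 6 + 2 + 23 + 29 = 60
σ = (3, 4, 1, 2): 6 + 27 + 6 + 15 = 54
σ = (3, 4, 2, 1): 6 + 27 + 28 + 29 = 90
σ = (4, 1, 2, 3): 26 + 19 + 28 + (-9) = 64
σ = (4, 1, 3, 2): 26 + 19 + (-4) + 15 = 56
σ = (4, 2, 1, 3): 26 + 2 + 6 + (-9) = 25
σ = (4, 2, 3, 1): 26 + 2 + (-4) + 29 = 53
σ = (4, 3, 1, 2): 26 + 21 + 6 + 15 = 68
σ = (4, 3, 2, 1): 26 + 21 + 28 + 29 = 104
Optimal value attained by: σ = (1, 2, 3, 4).
Answer: det⊕(T) = 5; verdict: SINGULAR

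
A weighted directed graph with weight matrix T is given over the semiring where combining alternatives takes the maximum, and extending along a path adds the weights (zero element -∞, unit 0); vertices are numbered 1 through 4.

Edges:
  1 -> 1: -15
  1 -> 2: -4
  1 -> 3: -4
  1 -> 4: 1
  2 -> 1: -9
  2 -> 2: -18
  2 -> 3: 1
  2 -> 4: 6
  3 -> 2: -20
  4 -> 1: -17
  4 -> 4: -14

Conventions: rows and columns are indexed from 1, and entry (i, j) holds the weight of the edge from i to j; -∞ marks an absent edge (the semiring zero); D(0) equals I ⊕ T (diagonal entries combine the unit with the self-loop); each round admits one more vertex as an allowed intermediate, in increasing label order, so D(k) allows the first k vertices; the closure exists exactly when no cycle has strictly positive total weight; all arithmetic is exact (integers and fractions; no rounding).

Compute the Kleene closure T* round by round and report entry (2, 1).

D(0):
  [0, -4, -4, 1]
  [-9, 0, 1, 6]
  [-∞, -20, 0, -∞]
  [-17, -∞, -∞, 0]
D(1):
  [0, -4, -4, 1]
  [-9, 0, 1, 6]
  [-∞, -20, 0, -∞]
  [-17, -21, -21, 0]
D(2):
  [0, -4, -3, 2]
  [-9, 0, 1, 6]
  [-29, -20, 0, -14]
  [-17, -21, -20, 0]
D(3):
  [0, -4, -3, 2]
  [-9, 0, 1, 6]
  [-29, -20, 0, -14]
  [-17, -21, -20, 0]
D(4):
  [0, -4, -3, 2]
  [-9, 0, 1, 6]
  [-29, -20, 0, -14]
  [-17, -21, -20, 0]
Answer: T*[2][1] = -9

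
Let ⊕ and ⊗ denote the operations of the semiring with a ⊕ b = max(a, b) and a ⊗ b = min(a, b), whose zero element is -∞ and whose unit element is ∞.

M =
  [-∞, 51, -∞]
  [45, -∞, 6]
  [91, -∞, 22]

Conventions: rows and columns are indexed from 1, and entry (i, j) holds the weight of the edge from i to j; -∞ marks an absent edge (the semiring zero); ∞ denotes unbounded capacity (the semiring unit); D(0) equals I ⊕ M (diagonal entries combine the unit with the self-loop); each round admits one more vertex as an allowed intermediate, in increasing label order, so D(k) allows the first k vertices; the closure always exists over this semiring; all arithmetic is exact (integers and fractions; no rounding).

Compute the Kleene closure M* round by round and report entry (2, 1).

D(0):
  [∞, 51, -∞]
  [45, ∞, 6]
  [91, -∞, ∞]
D(1):
  [∞, 51, -∞]
  [45, ∞, 6]
  [91, 51, ∞]
D(2):
  [∞, 51, 6]
  [45, ∞, 6]
  [91, 51, ∞]
D(3):
  [∞, 51, 6]
  [45, ∞, 6]
  [91, 51, ∞]
Answer: M*[2][1] = 45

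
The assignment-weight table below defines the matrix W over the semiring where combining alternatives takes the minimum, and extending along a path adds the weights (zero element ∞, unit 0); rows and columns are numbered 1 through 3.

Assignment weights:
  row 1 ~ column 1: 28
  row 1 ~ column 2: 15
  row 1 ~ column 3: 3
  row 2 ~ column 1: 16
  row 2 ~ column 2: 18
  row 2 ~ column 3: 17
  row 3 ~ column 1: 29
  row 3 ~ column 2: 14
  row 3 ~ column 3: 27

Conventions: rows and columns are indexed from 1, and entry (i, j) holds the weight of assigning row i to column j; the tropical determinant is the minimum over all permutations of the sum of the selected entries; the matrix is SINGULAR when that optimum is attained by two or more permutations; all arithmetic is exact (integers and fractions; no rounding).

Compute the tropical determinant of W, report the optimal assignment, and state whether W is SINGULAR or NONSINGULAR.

σ = (1, 2, 3): 28 + 18 + 27 = 73
σ = (1, 3, 2): 28 + 17 + 14 = 59
σ = (2, 1, 3): 15 + 16 + 27 = 58
σ = (2, 3, 1): 15 + 17 + 29 = 61
σ = (3, 1, 2): 3 + 16 + 14 = 33
σ = (3, 2, 1): 3 + 18 + 29 = 50
Optimal value attained by: σ = (3, 1, 2).
Answer: det⊕(W) = 33; verdict: NONSINGULAR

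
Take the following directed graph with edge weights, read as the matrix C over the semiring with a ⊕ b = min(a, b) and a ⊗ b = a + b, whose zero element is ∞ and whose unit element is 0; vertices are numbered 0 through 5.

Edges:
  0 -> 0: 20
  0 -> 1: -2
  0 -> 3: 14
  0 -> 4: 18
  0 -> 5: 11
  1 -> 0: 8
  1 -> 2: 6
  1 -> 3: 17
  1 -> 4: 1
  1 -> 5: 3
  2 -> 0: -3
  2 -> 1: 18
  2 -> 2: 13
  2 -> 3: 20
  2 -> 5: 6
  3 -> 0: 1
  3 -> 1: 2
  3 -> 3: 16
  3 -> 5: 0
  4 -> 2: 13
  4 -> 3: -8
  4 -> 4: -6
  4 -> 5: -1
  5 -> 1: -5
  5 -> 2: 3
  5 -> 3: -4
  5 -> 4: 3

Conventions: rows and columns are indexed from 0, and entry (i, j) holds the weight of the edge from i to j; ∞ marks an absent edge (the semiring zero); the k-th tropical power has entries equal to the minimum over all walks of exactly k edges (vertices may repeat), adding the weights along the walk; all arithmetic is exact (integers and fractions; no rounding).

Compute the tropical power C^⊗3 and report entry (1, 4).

C^⊗2:
  [6, 6, 4, 7, -1, 1]
  [3, -2, 6, -7, -5, 0]
  [10, -5, 9, 2, 9, 8]
  [10, -5, 3, -4, 3, 5]
  [-7, -6, 2, -14, -12, -8]
  [-3, -2, 1, -5, -4, -4]
C^⊗3:
  [1, -4, 4, -9, -7, -2]
  [-6, -5, 3, -13, -11, -7]
  [3, 3, 1, 1, -4, -2]
  [-3, -2, 1, -5, -4, -4]
  [-13, -13, -5, -20, -18, -14]
  [-4, -9, -1, -12, -10, -5]
Key observation: the optimum is the walk 1->4->4->4, with weight 1 + (-6) + (-6) = -11.
Optimal value attained by: walk 1->4->4->4.
Answer: (C^⊗3)[1][4] = -11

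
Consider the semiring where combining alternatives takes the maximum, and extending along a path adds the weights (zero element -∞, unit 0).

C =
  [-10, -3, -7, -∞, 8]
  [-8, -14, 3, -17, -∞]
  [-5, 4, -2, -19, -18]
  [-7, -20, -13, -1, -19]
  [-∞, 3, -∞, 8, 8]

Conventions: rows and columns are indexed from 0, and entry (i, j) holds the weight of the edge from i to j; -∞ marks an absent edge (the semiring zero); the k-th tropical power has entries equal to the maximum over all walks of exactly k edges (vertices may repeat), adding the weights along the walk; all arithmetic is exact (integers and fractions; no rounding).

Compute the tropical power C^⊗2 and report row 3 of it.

C^⊗2:
  [-11, 11, 0, 16, 16]
  [-2, 7, 1, -16, 0]
  [-4, 2, 7, -10, 3]
  [-8, -9, -14, -2, 1]
  [1, 11, 6, 16, 16]
Answer: row 3 of C^⊗2 = [-8, -9, -14, -2, 1]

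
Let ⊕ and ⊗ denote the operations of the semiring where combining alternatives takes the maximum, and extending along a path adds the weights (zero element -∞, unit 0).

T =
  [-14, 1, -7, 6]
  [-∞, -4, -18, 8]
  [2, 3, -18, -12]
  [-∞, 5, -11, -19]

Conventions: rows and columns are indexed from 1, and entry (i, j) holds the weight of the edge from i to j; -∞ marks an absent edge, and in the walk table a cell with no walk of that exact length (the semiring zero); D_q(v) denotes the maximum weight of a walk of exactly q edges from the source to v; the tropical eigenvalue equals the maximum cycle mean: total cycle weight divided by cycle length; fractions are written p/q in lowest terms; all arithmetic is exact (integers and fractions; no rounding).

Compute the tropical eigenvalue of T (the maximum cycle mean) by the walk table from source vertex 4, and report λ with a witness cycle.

q=0: [-∞, -∞, -∞, 0]
q=1: [-∞, 5, -11, -19]
q=2: [-9, 1, -13, 13]
q=3: [-11, 18, 2, 9]
q=4: [4, 14, 0, 26]
Optimal cycle mean attained by: cycle 2->4->2, total 8 + 5, length 2.
Answer: λ = 13/2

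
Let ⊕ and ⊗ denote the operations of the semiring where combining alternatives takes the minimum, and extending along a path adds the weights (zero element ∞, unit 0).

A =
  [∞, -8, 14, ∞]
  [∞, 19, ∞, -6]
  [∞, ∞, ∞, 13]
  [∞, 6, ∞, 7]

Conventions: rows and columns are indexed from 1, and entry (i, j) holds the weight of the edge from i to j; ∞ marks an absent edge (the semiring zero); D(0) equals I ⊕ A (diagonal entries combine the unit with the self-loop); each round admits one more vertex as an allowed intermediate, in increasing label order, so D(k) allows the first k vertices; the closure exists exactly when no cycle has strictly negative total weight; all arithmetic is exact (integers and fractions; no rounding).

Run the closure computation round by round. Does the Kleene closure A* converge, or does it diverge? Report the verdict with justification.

D(0):
  [0, -8, 14, ∞]
  [∞, 0, ∞, -6]
  [∞, ∞, 0, 13]
  [∞, 6, ∞, 0]
D(1):
  [0, -8, 14, ∞]
  [∞, 0, ∞, -6]
  [∞, ∞, 0, 13]
  [∞, 6, ∞, 0]
D(2):
  [0, -8, 14, -14]
  [∞, 0, ∞, -6]
  [∞, ∞, 0, 13]
  [∞, 6, ∞, 0]
D(3):
  [0, -8, 14, -14]
  [∞, 0, ∞, -6]
  [∞, ∞, 0, 13]
  [∞, 6, ∞, 0]
D(4):
  [0, -8, 14, -14]
  [∞, 0, ∞, -6]
  [∞, 19, 0, 13]
  [∞, 6, ∞, 0]
Key observation: every diagonal entry stays at the unit through all rounds, so no improving cycle exists.
Answer: CONVERGES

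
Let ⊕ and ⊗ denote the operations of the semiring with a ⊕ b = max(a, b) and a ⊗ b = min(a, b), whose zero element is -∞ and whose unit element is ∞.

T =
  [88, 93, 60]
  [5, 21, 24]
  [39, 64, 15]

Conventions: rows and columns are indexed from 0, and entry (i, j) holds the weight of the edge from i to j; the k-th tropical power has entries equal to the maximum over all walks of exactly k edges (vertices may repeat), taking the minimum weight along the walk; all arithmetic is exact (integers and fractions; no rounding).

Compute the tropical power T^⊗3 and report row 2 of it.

T^⊗2:
  [88, 88, 60]
  [24, 24, 21]
  [39, 39, 39]
T^⊗3:
  [88, 88, 60]
  [24, 24, 24]
  [39, 39, 39]
Answer: row 2 of T^⊗3 = [39, 39, 39]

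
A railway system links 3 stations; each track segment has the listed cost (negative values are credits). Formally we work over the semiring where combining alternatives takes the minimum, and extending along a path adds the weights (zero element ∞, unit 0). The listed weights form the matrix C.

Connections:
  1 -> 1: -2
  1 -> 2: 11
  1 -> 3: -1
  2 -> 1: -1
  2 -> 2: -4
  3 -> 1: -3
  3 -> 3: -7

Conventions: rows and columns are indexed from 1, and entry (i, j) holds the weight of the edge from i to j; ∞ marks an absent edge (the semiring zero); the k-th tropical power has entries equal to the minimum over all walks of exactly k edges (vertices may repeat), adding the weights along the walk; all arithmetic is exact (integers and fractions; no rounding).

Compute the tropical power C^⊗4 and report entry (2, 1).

C^⊗2:
  [-4, 7, -8]
  [-5, -8, -2]
  [-10, 8, -14]
C^⊗3:
  [-11, 3, -15]
  [-9, -12, -9]
  [-17, 1, -21]
C^⊗4:
  [-18, -1, -22]
  [-13, -16, -16]
  [-24, -6, -28]
Key observation: the optimum is the walk 2->2->2->2->1, with weight (-4) + (-4) + (-4) + (-1) = -13.
Optimal value attained by: walk 2->2->2->2->1.
Answer: (C^⊗4)[2][1] = -13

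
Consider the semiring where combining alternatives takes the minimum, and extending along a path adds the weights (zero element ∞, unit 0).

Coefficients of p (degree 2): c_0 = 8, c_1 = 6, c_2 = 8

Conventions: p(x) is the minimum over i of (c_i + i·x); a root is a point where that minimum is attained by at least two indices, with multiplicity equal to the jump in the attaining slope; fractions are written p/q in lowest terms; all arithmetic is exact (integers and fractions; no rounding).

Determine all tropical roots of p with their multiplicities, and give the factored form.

hull edge (i=0, c=8) to (i=1, c=6): slope -2, span 1
hull edge (i=1, c=6) to (i=2, c=8): slope 2, span 1
Factored form: p(x) = 8 ⊗ (x ⊕ (-2)) ⊗ (x ⊕ 2)
Answer: roots = -2 (mult 1), 2 (mult 1)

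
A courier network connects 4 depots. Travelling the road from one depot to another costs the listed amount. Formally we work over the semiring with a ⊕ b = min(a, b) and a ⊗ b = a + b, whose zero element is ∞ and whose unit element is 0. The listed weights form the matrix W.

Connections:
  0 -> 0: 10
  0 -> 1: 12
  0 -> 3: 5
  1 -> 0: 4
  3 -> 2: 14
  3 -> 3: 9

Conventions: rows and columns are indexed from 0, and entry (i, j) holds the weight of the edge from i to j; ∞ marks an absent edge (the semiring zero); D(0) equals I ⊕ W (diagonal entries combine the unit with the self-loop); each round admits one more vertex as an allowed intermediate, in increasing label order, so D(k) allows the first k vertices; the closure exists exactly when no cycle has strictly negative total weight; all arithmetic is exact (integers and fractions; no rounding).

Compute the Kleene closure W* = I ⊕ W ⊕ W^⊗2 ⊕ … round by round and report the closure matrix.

D(0):
  [0, 12, ∞, 5]
  [4, 0, ∞, ∞]
  [∞, ∞, 0, ∞]
  [∞, ∞, 14, 0]
D(1):
  [0, 12, ∞, 5]
  [4, 0, ∞, 9]
  [∞, ∞, 0, ∞]
  [∞, ∞, 14, 0]
D(2):
  [0, 12, ∞, 5]
  [4, 0, ∞, 9]
  [∞, ∞, 0, ∞]
  [∞, ∞, 14, 0]
D(3):
  [0, 12, ∞, 5]
  [4, 0, ∞, 9]
  [∞, ∞, 0, ∞]
  [∞, ∞, 14, 0]
D(4):
  [0, 12, 19, 5]
  [4, 0, 23, 9]
  [∞, ∞, 0, ∞]
  [∞, ∞, 14, 0]
Answer: W* = [[0, 12, 19, 5], [4, 0, 23, 9], [∞, ∞, 0, ∞], [∞, ∞, 14, 0]]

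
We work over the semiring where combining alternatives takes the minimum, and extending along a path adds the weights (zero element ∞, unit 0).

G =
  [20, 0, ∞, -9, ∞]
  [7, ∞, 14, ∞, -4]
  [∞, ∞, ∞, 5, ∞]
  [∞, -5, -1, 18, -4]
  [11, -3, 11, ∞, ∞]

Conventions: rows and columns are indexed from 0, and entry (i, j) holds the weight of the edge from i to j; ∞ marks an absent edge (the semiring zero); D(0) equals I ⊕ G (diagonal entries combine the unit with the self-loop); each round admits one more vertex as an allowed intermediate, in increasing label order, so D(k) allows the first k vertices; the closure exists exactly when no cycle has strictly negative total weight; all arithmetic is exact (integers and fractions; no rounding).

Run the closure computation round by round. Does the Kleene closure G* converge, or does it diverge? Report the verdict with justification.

D(0):
  [0, 0, ∞, -9, ∞]
  [7, 0, 14, ∞, -4]
  [∞, ∞, 0, 5, ∞]
  [∞, -5, -1, 0, -4]
  [11, -3, 11, ∞, 0]
D(1):
  [0, 0, ∞, -9, ∞]
  [7, 0, 14, -2, -4]
  [∞, ∞, 0, 5, ∞]
  [∞, -5, -1, 0, -4]
  [11, -3, 11, 2, 0]
Detection: at round 2, diagonal entry (3, 3) turns strictly negative.
Key observation: the cycle 3->1->0->3 has total weight (-5) + 7 + (-9), which is strictly negative.
Answer: DIVERGES — negative cycle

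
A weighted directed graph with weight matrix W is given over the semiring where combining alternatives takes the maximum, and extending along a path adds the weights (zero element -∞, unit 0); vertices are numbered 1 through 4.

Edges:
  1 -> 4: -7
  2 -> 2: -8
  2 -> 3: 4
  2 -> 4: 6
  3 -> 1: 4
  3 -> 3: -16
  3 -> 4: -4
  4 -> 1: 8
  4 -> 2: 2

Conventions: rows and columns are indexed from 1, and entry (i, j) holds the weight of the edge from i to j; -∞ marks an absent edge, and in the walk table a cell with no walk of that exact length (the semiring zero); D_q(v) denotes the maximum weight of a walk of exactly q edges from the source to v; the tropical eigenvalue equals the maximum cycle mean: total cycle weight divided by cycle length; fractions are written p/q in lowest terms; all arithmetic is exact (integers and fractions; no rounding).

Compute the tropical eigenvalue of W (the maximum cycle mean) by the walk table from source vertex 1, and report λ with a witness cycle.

q=0: [0, -∞, -∞, -∞]
q=1: [-∞, -∞, -∞, -7]
q=2: [1, -5, -∞, -∞]
q=3: [-∞, -13, -1, 1]
q=4: [9, 3, -9, -5]
Optimal cycle mean attained by: cycle 2->4->2, total 6 + 2, length 2.
Answer: λ = 4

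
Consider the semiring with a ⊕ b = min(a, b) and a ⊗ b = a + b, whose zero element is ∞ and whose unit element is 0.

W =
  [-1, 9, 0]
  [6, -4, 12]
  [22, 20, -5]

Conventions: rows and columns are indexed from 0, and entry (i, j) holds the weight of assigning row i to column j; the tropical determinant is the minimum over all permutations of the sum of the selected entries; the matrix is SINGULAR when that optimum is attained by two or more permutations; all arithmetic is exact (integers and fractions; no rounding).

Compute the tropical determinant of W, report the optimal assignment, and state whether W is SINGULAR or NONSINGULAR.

σ = (0, 1, 2): (-1) + (-4) + (-5) = -10
σ = (0, 2, 1): (-1) + 12 + 20 = 31
σ = (1, 0, 2): 9 + 6 + (-5) = 10
σ = (1, 2, 0): 9 + 12 + 22 = 43
σ = (2, 0, 1): 0 + 6 + 20 = 26
σ = (2, 1, 0): 0 + (-4) + 22 = 18
Optimal value attained by: σ = (0, 1, 2).
Answer: det⊕(W) = -10; verdict: NONSINGULAR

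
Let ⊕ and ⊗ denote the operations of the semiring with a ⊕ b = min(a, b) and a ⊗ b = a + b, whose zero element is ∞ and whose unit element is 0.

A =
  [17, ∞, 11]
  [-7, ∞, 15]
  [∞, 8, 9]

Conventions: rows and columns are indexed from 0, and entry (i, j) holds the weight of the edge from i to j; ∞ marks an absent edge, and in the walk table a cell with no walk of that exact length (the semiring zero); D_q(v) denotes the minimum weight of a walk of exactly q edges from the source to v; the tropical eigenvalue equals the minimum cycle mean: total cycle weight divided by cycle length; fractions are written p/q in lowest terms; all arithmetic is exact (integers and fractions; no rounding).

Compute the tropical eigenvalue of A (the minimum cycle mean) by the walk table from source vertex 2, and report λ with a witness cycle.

q=0: [∞, ∞, 0]
q=1: [∞, 8, 9]
q=2: [1, 17, 18]
q=3: [10, 26, 12]
Optimal cycle mean attained by: cycle 0->2->1->0, total 11 + 8 + (-7), length 3.
Answer: λ = 4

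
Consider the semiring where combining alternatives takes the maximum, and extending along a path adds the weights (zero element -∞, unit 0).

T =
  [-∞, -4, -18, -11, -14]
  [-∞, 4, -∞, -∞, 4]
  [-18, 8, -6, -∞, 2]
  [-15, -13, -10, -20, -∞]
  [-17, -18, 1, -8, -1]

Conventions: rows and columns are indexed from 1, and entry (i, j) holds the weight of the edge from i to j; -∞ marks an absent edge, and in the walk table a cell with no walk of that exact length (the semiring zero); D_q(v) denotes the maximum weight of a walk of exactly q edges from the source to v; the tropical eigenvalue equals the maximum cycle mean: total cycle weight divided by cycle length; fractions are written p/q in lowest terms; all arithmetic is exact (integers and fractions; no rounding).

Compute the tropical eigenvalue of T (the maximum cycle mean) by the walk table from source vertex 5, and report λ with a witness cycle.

q=0: [-∞, -∞, -∞, -∞, 0]
q=1: [-17, -18, 1, -8, -1]
q=2: [-17, 9, 0, -9, 3]
q=3: [-14, 13, 4, -5, 13]
q=4: [-4, 17, 14, 5, 17]
q=5: [0, 22, 18, 9, 21]
Optimal cycle mean attained by: cycle 2->5->3->2, total 4 + 1 + 8, length 3.
Answer: λ = 13/3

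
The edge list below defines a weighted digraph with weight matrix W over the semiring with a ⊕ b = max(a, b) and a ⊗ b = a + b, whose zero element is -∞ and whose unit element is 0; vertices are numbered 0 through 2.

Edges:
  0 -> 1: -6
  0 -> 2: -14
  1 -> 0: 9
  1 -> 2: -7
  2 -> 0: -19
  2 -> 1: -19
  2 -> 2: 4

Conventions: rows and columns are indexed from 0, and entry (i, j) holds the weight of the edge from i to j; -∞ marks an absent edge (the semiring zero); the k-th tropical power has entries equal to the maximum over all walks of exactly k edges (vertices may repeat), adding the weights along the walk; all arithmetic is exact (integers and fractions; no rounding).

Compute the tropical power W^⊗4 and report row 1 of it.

W^⊗2:
  [3, -33, -10]
  [-26, 3, -3]
  [-10, -15, 8]
W^⊗3:
  [-24, -3, -6]
  [12, -22, 1]
  [-6, -11, 12]
W^⊗4:
  [6, -25, -2]
  [-13, 6, 5]
  [-2, -7, 16]
Answer: row 1 of W^⊗4 = [-13, 6, 5]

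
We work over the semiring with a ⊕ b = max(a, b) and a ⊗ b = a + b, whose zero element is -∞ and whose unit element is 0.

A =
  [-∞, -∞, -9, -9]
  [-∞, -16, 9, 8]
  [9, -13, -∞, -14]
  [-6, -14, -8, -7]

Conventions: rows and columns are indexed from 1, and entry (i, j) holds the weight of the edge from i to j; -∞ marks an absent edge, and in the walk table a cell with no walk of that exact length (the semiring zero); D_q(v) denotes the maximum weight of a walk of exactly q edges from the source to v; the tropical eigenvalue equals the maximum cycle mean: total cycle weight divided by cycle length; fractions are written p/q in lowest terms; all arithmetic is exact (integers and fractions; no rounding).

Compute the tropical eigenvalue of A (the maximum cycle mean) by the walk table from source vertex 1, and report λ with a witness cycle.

q=0: [0, -∞, -∞, -∞]
q=1: [-∞, -∞, -9, -9]
q=2: [0, -22, -17, -16]
q=3: [-8, -30, -9, -9]
q=4: [0, -22, -17, -16]
Optimal cycle mean attained by: cycle 1->3->1, total (-9) + 9, length 2.
Answer: λ = 0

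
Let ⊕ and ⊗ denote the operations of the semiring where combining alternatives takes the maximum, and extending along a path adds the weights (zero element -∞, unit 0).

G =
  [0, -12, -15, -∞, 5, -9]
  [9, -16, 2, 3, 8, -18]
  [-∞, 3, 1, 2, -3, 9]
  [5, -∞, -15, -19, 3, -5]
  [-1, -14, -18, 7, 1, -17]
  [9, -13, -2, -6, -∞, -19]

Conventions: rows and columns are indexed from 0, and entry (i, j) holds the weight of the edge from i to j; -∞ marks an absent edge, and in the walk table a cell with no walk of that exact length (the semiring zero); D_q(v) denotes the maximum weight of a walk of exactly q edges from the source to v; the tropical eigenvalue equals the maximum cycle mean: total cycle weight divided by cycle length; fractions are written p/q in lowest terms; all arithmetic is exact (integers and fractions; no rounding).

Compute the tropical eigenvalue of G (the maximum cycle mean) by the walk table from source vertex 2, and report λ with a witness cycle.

q=0: [-∞, -∞, 0, -∞, -∞, -∞]
q=1: [-∞, 3, 1, 2, -3, 9]
q=2: [18, 4, 7, 6, 11, 10]
q=3: [19, 10, 8, 18, 23, 16]
q=4: [25, 11, 14, 30, 24, 17]
q=5: [35, 17, 15, 31, 33, 25]
q=6: [36, 23, 23, 40, 40, 26]
Optimal cycle mean attained by: cycle 0->4->3->0, total 5 + 7 + 5, length 3.
Answer: λ = 17/3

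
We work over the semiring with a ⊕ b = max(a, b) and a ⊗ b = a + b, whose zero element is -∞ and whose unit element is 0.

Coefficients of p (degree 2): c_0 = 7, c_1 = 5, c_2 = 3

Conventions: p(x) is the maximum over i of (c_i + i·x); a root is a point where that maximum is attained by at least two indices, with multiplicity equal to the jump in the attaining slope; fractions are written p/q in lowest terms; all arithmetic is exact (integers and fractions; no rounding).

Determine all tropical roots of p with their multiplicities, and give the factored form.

hull edge (i=0, c=7) to (i=2, c=3): slope -2, span 2
Factored form: p(x) = 3 ⊗ (x ⊕ 2) ⊗ (x ⊕ 2)
Answer: roots = 2 (mult 2)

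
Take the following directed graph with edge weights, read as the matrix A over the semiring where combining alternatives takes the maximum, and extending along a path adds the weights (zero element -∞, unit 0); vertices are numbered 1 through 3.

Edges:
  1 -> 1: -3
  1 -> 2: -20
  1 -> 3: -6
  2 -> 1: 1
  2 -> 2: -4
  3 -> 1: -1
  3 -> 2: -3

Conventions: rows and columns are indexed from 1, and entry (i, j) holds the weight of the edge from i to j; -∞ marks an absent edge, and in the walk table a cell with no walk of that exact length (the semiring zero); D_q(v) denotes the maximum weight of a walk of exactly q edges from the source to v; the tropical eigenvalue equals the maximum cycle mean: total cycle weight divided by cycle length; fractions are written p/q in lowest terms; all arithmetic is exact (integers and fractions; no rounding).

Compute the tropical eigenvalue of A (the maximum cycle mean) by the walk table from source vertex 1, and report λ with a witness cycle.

q=0: [0, -∞, -∞]
q=1: [-3, -20, -6]
q=2: [-6, -9, -9]
q=3: [-8, -12, -12]
Optimal cycle mean attained by: cycle 1->3->2->1, total (-6) + (-3) + 1, length 3.
Answer: λ = -8/3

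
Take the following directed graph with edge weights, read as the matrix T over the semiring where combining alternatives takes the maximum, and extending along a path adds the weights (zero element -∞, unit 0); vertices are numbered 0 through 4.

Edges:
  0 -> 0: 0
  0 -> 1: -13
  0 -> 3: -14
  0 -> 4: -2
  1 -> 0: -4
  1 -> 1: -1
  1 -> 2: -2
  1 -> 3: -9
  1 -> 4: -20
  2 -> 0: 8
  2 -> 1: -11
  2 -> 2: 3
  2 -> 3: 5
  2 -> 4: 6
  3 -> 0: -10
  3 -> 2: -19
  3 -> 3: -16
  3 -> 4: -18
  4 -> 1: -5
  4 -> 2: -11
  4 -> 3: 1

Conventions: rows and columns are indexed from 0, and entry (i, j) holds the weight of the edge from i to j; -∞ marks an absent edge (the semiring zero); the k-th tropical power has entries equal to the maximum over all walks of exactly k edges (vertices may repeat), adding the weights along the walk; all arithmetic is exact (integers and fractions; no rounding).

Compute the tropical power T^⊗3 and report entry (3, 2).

T^⊗2:
  [0, -7, -13, -1, -2]
  [6, -2, 1, 3, 4]
  [11, 1, 6, 8, 9]
  [-10, -23, -16, -14, -12]
  [-3, -6, -7, -6, -5]
T^⊗3:
  [0, -7, -9, -1, -2]
  [9, -1, 4, 6, 7]
  [14, 4, 9, 11, 12]
  [-8, -17, -13, -11, -10]
  [1, -7, -4, -2, -1]
Key observation: the optimum is the walk 3->2->2->2, with weight (-19) + 3 + 3 = -13.
Optimal value attained by: walk 3->2->2->2.
Answer: (T^⊗3)[3][2] = -13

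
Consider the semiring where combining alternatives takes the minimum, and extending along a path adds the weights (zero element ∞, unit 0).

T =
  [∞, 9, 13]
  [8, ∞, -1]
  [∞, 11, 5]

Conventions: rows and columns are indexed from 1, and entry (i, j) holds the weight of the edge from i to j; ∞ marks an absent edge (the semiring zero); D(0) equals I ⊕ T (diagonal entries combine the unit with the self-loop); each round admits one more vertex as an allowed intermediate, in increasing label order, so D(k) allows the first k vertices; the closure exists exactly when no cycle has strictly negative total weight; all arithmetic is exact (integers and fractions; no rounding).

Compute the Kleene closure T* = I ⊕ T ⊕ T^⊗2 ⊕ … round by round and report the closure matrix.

D(0):
  [0, 9, 13]
  [8, 0, -1]
  [∞, 11, 0]
D(1):
  [0, 9, 13]
  [8, 0, -1]
  [∞, 11, 0]
D(2):
  [0, 9, 8]
  [8, 0, -1]
  [19, 11, 0]
D(3):
  [0, 9, 8]
  [8, 0, -1]
  [19, 11, 0]
Answer: T* = [[0, 9, 8], [8, 0, -1], [19, 11, 0]]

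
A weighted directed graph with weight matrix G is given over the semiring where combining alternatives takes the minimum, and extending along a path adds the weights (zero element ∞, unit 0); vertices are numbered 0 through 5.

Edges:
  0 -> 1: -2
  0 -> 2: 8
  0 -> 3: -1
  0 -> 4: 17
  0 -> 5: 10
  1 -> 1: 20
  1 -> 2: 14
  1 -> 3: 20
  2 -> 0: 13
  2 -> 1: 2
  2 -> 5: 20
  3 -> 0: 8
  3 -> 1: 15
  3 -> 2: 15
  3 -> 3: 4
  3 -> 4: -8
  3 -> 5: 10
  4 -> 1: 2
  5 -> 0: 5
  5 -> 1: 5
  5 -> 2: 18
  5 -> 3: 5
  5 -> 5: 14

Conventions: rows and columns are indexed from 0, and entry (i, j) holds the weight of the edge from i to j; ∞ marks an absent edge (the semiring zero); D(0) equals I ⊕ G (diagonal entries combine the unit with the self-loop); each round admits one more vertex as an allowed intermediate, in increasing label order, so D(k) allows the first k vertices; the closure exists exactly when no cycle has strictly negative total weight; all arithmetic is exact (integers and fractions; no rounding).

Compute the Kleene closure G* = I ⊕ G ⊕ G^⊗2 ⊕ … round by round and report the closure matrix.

D(0):
  [0, -2, 8, -1, 17, 10]
  [∞, 0, 14, 20, ∞, ∞]
  [13, 2, 0, ∞, ∞, 20]
  [8, 15, 15, 0, -8, 10]
  [∞, 2, ∞, ∞, 0, ∞]
  [5, 5, 18, 5, ∞, 0]
D(1):
  [0, -2, 8, -1, 17, 10]
  [∞, 0, 14, 20, ∞, ∞]
  [13, 2, 0, 12, 30, 20]
  [8, 6, 15, 0, -8, 10]
  [∞, 2, ∞, ∞, 0, ∞]
  [5, 3, 13, 4, 22, 0]
D(2):
  [0, -2, 8, -1, 17, 10]
  [∞, 0, 14, 20, ∞, ∞]
  [13, 2, 0, 12, 30, 20]
  [8, 6, 15, 0, -8, 10]
  [∞, 2, 16, 22, 0, ∞]
  [5, 3, 13, 4, 22, 0]
D(3):
  [0, -2, 8, -1, 17, 10]
  [27, 0, 14, 20, 44, 34]
  [13, 2, 0, 12, 30, 20]
  [8, 6, 15, 0, -8, 10]
  [29, 2, 16, 22, 0, 36]
  [5, 3, 13, 4, 22, 0]
D(4):
  [0, -2, 8, -1, -9, 9]
  [27, 0, 14, 20, 12, 30]
  [13, 2, 0, 12, 4, 20]
  [8, 6, 15, 0, -8, 10]
  [29, 2, 16, 22, 0, 32]
  [5, 3, 13, 4, -4, 0]
D(5):
  [0, -7, 7, -1, -9, 9]
  [27, 0, 14, 20, 12, 30]
  [13, 2, 0, 12, 4, 20]
  [8, -6, 8, 0, -8, 10]
  [29, 2, 16, 22, 0, 32]
  [5, -2, 12, 4, -4, 0]
D(6):
  [0, -7, 7, -1, -9, 9]
  [27, 0, 14, 20, 12, 30]
  [13, 2, 0, 12, 4, 20]
  [8, -6, 8, 0, -8, 10]
  [29, 2, 16, 22, 0, 32]
  [5, -2, 12, 4, -4, 0]
Answer: G* = [[0, -7, 7, -1, -9, 9], [27, 0, 14, 20, 12, 30], [13, 2, 0, 12, 4, 20], [8, -6, 8, 0, -8, 10], [29, 2, 16, 22, 0, 32], [5, -2, 12, 4, -4, 0]]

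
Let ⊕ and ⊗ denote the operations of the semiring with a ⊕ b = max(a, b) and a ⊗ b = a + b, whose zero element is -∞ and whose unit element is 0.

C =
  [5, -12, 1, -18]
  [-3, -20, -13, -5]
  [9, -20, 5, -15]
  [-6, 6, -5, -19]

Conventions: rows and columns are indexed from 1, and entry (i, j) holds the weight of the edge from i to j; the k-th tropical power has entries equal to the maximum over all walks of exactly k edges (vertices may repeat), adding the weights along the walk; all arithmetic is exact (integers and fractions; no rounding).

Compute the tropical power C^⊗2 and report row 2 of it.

C^⊗2:
  [10, -7, 6, -13]
  [2, 1, -2, -21]
  [14, -3, 10, -9]
  [4, -13, 0, 1]
Answer: row 2 of C^⊗2 = [2, 1, -2, -21]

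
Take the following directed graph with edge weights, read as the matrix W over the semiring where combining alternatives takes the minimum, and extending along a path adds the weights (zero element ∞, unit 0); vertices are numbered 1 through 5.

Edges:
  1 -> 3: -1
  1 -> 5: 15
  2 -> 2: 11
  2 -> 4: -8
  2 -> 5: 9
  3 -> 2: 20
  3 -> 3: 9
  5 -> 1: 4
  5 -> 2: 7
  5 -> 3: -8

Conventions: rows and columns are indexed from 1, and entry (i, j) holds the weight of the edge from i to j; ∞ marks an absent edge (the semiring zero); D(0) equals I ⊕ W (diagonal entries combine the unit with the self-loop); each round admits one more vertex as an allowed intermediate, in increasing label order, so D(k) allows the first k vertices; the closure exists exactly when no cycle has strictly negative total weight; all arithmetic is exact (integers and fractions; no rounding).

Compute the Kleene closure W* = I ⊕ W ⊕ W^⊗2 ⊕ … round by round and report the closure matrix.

D(0):
  [0, ∞, -1, ∞, 15]
  [∞, 0, ∞, -8, 9]
  [∞, 20, 0, ∞, ∞]
  [∞, ∞, ∞, 0, ∞]
  [4, 7, -8, ∞, 0]
D(1):
  [0, ∞, -1, ∞, 15]
  [∞, 0, ∞, -8, 9]
  [∞, 20, 0, ∞, ∞]
  [∞, ∞, ∞, 0, ∞]
  [4, 7, -8, ∞, 0]
D(2):
  [0, ∞, -1, ∞, 15]
  [∞, 0, ∞, -8, 9]
  [∞, 20, 0, 12, 29]
  [∞, ∞, ∞, 0, ∞]
  [4, 7, -8, -1, 0]
D(3):
  [0, 19, -1, 11, 15]
  [∞, 0, ∞, -8, 9]
  [∞, 20, 0, 12, 29]
  [∞, ∞, ∞, 0, ∞]
  [4, 7, -8, -1, 0]
D(4):
  [0, 19, -1, 11, 15]
  [∞, 0, ∞, -8, 9]
  [∞, 20, 0, 12, 29]
  [∞, ∞, ∞, 0, ∞]
  [4, 7, -8, -1, 0]
D(5):
  [0, 19, -1, 11, 15]
  [13, 0, 1, -8, 9]
  [33, 20, 0, 12, 29]
  [∞, ∞, ∞, 0, ∞]
  [4, 7, -8, -1, 0]
Answer: W* = [[0, 19, -1, 11, 15], [13, 0, 1, -8, 9], [33, 20, 0, 12, 29], [∞, ∞, ∞, 0, ∞], [4, 7, -8, -1, 0]]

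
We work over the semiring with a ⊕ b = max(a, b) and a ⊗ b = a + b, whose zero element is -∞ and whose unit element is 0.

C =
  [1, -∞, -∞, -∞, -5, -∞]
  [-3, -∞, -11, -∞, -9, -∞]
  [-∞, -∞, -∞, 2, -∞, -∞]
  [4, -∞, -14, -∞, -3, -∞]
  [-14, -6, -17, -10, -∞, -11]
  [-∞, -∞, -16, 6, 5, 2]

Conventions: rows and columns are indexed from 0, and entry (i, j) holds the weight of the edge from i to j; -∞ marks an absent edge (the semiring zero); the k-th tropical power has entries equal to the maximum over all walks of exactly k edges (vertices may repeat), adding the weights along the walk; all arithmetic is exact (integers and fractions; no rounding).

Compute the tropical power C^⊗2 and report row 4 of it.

C^⊗2:
  [2, -11, -22, -15, -4, -16]
  [-2, -15, -26, -9, -8, -20]
  [6, -∞, -12, -∞, -1, -∞]
  [5, -9, -20, -12, -1, -14]
  [-6, -∞, -17, -5, -6, -9]
  [10, -1, -8, 8, 7, 4]
Answer: row 4 of C^⊗2 = [-6, -∞, -17, -5, -6, -9]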